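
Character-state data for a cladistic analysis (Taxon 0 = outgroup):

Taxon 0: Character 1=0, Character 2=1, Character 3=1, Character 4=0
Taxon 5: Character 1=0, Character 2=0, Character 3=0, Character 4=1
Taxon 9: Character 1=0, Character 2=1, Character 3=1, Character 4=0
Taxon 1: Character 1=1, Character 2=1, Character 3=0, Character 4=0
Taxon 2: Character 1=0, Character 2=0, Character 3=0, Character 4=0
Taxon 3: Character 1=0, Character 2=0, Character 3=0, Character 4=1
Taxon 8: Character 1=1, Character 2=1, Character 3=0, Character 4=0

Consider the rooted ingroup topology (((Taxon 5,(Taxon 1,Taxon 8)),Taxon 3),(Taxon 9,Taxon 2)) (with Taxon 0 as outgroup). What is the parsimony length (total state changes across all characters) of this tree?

8

Map each character onto (((Taxon 5,(Taxon 1,Taxon 8)),Taxon 3),(Taxon 9,Taxon 2)) (rooted by Taxon 0) and count the minimum state changes it requires (Fitch parsimony):
Character 1: 1; Character 2: 3; Character 3: 2; Character 4: 2.
Total tree length = 8.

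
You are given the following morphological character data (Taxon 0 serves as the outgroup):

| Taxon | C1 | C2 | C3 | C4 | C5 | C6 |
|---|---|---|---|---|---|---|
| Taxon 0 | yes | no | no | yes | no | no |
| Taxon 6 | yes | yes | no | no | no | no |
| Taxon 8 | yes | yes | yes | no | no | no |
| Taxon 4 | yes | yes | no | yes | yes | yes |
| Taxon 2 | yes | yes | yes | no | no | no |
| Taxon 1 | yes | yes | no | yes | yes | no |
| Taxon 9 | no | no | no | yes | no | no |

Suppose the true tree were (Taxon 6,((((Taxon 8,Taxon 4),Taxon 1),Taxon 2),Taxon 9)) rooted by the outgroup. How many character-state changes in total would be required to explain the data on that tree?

Map each character onto (Taxon 6,((((Taxon 8,Taxon 4),Taxon 1),Taxon 2),Taxon 9)) (rooted by Taxon 0) and count the minimum state changes it requires (Fitch parsimony):
C1: 1; C2: 2; C3: 2; C4: 3; C5: 2; C6: 1.
Total tree length = 11.

11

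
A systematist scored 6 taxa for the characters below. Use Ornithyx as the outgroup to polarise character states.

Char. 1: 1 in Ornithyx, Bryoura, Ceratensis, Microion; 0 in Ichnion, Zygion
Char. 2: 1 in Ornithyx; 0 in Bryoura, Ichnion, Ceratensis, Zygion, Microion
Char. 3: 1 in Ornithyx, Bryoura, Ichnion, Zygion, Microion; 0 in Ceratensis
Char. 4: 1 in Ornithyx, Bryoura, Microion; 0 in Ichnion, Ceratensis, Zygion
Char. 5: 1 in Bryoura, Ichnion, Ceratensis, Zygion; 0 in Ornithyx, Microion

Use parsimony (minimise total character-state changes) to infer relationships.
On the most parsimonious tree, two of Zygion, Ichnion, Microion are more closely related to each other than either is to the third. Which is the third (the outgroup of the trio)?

Microion

Character polarity is set by the outgroup: the derived state is whichever differs from the outgroup's state, so for Char. 1, Char. 2, Char. 3, Char. 4 the derived state is '0', and for the remaining characters it is '1'.
Char. 1: derived state '0' in Ichnion and Zygion only — synapomorphy for {Ichnion, Zygion}.
All ingroup taxa share the derived state '0' for Char. 2; it defines the ingroup but does not resolve relationships within it.
Char. 3 (derived state '0') is unique to Ceratensis (autapomorphy; uninformative for grouping).
Char. 4 (derived state '0') is shared by Ceratensis, Ichnion, and Zygion — a synapomorphy uniting that clade.
Char. 5: derived state '1' in Bryoura, Ceratensis, Ichnion, and Zygion only — synapomorphy for {Bryoura, Ceratensis, Ichnion, Zygion}.
Most parsimonious ingroup topology: ((Bryoura,((Ichnion,Zygion),Ceratensis)),Microion).
Zygion and Ichnion share a more recent common ancestor with each other than either does with Microion, so Microion is the least closely related of the three.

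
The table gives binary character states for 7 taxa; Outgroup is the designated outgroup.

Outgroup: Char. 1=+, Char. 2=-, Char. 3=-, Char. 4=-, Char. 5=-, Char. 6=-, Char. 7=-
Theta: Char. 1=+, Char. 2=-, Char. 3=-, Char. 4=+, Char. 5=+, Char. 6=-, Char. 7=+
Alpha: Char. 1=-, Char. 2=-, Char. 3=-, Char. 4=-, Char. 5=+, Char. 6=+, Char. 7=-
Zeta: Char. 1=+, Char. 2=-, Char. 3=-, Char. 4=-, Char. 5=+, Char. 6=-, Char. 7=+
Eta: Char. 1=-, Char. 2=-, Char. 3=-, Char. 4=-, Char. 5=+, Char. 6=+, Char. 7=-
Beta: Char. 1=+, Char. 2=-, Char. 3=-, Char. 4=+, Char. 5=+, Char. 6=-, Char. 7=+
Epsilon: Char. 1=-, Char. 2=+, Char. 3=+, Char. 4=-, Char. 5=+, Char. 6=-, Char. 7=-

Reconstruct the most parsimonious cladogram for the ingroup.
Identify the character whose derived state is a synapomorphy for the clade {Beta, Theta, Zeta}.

Char. 7

Character polarity is set by the outgroup: the derived state is whichever differs from the outgroup's state, so for Char. 1 the derived state is '-', and for the remaining characters it is '+'.
Char. 1 (derived state '-') is shared by Alpha, Epsilon, and Eta — a synapomorphy uniting that clade.
Char. 2: derived state '+' in Epsilon only — an autapomorphy, so it tells us nothing about relationships among taxa.
Char. 3 (derived state '+') is unique to Epsilon (autapomorphy; uninformative for grouping).
Only Beta and Theta show the derived state '+' for Char. 4, supporting them as a clade.
All ingroup taxa share the derived state '+' for Char. 5; it defines the ingroup but does not resolve relationships within it.
Only Alpha and Eta show the derived state '+' for Char. 6, supporting them as a clade.
Only Beta, Theta, and Zeta show the derived state '+' for Char. 7, supporting them as a clade.
Most parsimonious ingroup topology: (((Eta,Alpha),Epsilon),((Beta,Theta),Zeta)).
The clade {Beta, Theta, Zeta} is supported by Char. 7: its derived state '+' occurs in exactly those taxa and in no other taxon (including the outgroup).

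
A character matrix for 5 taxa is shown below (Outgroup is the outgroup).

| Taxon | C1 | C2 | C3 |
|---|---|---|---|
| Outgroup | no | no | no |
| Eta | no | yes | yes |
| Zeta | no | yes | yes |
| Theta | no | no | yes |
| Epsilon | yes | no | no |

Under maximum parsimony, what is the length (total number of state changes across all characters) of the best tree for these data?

3

The outgroup has state 'no' for every character, so 'yes' is the derived state throughout.
C1 (derived state 'yes') is unique to Epsilon (autapomorphy; uninformative for grouping).
Only Eta and Zeta show the derived state 'yes' for C2, supporting them as a clade.
Only Eta, Theta, and Zeta show the derived state 'yes' for C3, supporting them as a clade.
Most parsimonious ingroup topology: (((Eta,Zeta),Theta),Epsilon).
Changes per character on this tree: C1: 1; C2: 1; C3: 1.
Total = 3.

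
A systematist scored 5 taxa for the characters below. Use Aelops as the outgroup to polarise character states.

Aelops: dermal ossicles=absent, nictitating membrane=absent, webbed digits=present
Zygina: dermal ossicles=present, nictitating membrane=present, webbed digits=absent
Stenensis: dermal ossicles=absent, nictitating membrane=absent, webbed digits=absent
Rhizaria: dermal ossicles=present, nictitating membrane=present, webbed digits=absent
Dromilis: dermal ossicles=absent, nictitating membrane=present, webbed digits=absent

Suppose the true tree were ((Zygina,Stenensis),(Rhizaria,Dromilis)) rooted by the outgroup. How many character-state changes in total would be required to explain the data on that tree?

Map each character onto ((Zygina,Stenensis),(Rhizaria,Dromilis)) (rooted by Aelops) and count the minimum state changes it requires (Fitch parsimony):
dermal ossicles: 2; nictitating membrane: 2; webbed digits: 1.
Total tree length = 5.

5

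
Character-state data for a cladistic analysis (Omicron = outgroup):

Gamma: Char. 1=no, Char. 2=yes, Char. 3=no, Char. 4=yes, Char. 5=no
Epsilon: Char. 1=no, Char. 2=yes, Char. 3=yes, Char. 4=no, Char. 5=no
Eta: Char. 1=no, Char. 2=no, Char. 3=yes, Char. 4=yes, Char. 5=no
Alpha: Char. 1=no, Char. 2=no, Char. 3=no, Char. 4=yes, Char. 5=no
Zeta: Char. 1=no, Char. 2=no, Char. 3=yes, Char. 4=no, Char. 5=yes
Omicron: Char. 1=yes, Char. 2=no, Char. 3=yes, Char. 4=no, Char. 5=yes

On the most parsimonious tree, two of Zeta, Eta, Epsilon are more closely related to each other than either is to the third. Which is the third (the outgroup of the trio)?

Character polarity is set by the outgroup: the derived state is whichever differs from the outgroup's state, so for Char. 1, Char. 3, Char. 5 the derived state is 'no', and for the remaining characters it is 'yes'.
All ingroup taxa share the derived state 'no' for Char. 1; it defines the ingroup but does not resolve relationships within it.
Char. 2 groups Epsilon and Gamma, which is incompatible with the clades supported by the remaining characters; treating it as convergent (homoplasy) costs fewer steps than any alternative tree.
Char. 3: derived state 'no' in Alpha and Gamma only — synapomorphy for {Alpha, Gamma}.
Char. 4: derived state 'yes' in Alpha, Eta, and Gamma only — synapomorphy for {Alpha, Eta, Gamma}.
Char. 5 (derived state 'no') is shared by Alpha, Epsilon, Eta, and Gamma — a synapomorphy uniting that clade.
Most parsimonious ingroup topology: (((Eta,(Gamma,Alpha)),Epsilon),Zeta).
Epsilon and Eta share a more recent common ancestor with each other than either does with Zeta, so Zeta is the least closely related of the three.

Zeta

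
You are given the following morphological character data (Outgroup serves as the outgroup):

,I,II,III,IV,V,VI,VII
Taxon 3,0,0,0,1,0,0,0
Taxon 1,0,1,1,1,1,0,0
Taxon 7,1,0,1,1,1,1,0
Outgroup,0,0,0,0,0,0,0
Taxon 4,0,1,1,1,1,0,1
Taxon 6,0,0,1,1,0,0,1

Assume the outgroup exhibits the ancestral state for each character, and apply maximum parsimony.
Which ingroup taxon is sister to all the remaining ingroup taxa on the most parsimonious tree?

Taxon 3

The outgroup has state '0' for every character, so '1' is the derived state throughout.
I (derived state '1') is unique to Taxon 7 (autapomorphy; uninformative for grouping).
II (derived state '1') is shared by Taxon 1 and Taxon 4 — a synapomorphy uniting that clade.
III: derived state '1' in Taxon 1, Taxon 4, Taxon 6, and Taxon 7 only — synapomorphy for {Taxon 1, Taxon 4, Taxon 6, Taxon 7}.
IV (derived state '1') is shared by all ingroup taxa — unites the whole ingroup.
V: derived state '1' in Taxon 1, Taxon 4, and Taxon 7 only — synapomorphy for {Taxon 1, Taxon 4, Taxon 7}.
VI: derived state '1' in Taxon 7 only — an autapomorphy, so it tells us nothing about relationships among taxa.
VII (state '1') occurs in Taxon 4 and Taxon 6 but conflicts with the nesting implied by the other characters — most parsimoniously interpreted as homoplasy.
Most parsimonious ingroup topology: ((((Taxon 1,Taxon 4),Taxon 7),Taxon 6),Taxon 3).
Taxon 3 is sister to the clade containing all other ingroup taxa, so it is the earliest-diverging (most basal) ingroup lineage.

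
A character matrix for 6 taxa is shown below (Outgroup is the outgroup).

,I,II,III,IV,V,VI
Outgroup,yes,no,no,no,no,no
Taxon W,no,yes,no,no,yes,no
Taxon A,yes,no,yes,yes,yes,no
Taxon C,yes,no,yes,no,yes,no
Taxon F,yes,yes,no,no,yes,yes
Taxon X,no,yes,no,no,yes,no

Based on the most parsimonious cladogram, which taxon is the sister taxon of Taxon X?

Character polarity is set by the outgroup: the derived state is whichever differs from the outgroup's state, so for I the derived state is 'no', and for the remaining characters it is 'yes'.
Only Taxon W and Taxon X show the derived state 'no' for I, supporting them as a clade.
II (derived state 'yes') is shared by Taxon F, Taxon W, and Taxon X — a synapomorphy uniting that clade.
III: derived state 'yes' in Taxon A and Taxon C only — synapomorphy for {Taxon A, Taxon C}.
IV (derived state 'yes') is unique to Taxon A (autapomorphy; uninformative for grouping).
All ingroup taxa share the derived state 'yes' for V; it defines the ingroup but does not resolve relationships within it.
VI: derived state 'yes' in Taxon F only — an autapomorphy, so it tells us nothing about relationships among taxa.
Most parsimonious ingroup topology: (((Taxon W,Taxon X),Taxon F),(Taxon A,Taxon C)).
Taxon X and Taxon W form a cherry on this tree, so they are sister taxa.

Taxon W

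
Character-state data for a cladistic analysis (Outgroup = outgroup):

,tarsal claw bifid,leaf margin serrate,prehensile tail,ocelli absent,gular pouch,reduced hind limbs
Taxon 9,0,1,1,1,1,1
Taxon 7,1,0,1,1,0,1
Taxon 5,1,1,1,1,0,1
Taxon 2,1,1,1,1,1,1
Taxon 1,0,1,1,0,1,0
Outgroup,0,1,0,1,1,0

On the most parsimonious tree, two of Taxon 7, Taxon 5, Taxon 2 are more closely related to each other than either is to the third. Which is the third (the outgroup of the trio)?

Taxon 2

Character polarity is set by the outgroup: the derived state is whichever differs from the outgroup's state, so for leaf margin serrate, ocelli absent, gular pouch the derived state is '0', and for the remaining characters it is '1'.
Only Taxon 2, Taxon 5, and Taxon 7 show the derived state '1' for tarsal claw bifid, supporting them as a clade.
leaf margin serrate: derived state '0' in Taxon 7 only — an autapomorphy, so it tells us nothing about relationships among taxa.
All ingroup taxa share the derived state '1' for prehensile tail; it defines the ingroup but does not resolve relationships within it.
ocelli absent (derived state '0') is unique to Taxon 1 (autapomorphy; uninformative for grouping).
gular pouch (derived state '0') is shared by Taxon 5 and Taxon 7 — a synapomorphy uniting that clade.
Only Taxon 2, Taxon 5, Taxon 7, and Taxon 9 show the derived state '1' for reduced hind limbs, supporting them as a clade.
Most parsimonious ingroup topology: (((Taxon 2,(Taxon 5,Taxon 7)),Taxon 9),Taxon 1).
Taxon 5 and Taxon 7 share a more recent common ancestor with each other than either does with Taxon 2, so Taxon 2 is the least closely related of the three.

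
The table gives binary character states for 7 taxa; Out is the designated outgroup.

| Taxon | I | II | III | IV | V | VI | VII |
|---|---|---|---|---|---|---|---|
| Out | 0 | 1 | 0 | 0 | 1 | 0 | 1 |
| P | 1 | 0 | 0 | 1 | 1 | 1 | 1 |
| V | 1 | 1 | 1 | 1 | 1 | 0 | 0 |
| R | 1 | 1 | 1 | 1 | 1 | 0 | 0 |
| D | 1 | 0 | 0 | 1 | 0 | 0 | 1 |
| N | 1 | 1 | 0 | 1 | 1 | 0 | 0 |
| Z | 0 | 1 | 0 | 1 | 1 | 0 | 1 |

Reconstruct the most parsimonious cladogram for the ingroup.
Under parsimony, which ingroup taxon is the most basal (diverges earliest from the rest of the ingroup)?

Z

Character polarity is set by the outgroup: the derived state is whichever differs from the outgroup's state, so for II, V, VII the derived state is '0', and for the remaining characters it is '1'.
I (derived state '1') is shared by D, N, P, R, and V — a synapomorphy uniting that clade.
II: derived state '0' in D and P only — synapomorphy for {D, P}.
III: derived state '1' in R and V only — synapomorphy for {R, V}.
All ingroup taxa share the derived state '1' for IV; it defines the ingroup but does not resolve relationships within it.
V (derived state '0') is unique to D (autapomorphy; uninformative for grouping).
VI: derived state '1' in P only — an autapomorphy, so it tells us nothing about relationships among taxa.
Only N, R, and V show the derived state '0' for VII, supporting them as a clade.
Most parsimonious ingroup topology: (((P,D),((V,R),N)),Z).
Z is sister to the clade containing all other ingroup taxa, so it is the earliest-diverging (most basal) ingroup lineage.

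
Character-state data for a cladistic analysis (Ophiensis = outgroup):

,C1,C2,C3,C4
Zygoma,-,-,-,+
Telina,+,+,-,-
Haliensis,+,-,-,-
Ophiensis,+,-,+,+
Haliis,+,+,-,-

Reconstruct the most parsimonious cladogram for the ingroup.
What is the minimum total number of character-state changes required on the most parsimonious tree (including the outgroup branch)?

4

Character polarity is set by the outgroup: the derived state is whichever differs from the outgroup's state, so for C1, C3, C4 the derived state is '-', and for the remaining characters it is '+'.
C1 (derived state '-') is unique to Zygoma (autapomorphy; uninformative for grouping).
C2: derived state '+' in Haliis and Telina only — synapomorphy for {Haliis, Telina}.
C3 (derived state '-') is shared by all ingroup taxa — unites the whole ingroup.
C4 (derived state '-') is shared by Haliensis, Haliis, and Telina — a synapomorphy uniting that clade.
Most parsimonious ingroup topology: (((Telina,Haliis),Haliensis),Zygoma).
Changes per character on this tree: C1: 1; C2: 1; C3: 1; C4: 1.
Total = 4.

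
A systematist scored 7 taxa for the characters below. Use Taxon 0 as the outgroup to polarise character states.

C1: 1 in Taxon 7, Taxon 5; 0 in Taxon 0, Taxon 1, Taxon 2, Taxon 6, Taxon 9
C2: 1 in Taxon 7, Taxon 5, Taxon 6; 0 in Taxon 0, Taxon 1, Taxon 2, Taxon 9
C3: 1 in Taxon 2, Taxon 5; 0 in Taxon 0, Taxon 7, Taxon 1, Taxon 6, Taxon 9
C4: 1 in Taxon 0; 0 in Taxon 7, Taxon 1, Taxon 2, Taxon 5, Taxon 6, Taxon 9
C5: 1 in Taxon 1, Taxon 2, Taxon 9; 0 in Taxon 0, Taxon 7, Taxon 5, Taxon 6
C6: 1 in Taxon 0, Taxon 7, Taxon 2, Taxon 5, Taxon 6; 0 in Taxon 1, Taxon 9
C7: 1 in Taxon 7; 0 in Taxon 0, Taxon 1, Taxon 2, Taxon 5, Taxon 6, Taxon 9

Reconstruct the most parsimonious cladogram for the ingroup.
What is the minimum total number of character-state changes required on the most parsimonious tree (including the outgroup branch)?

8

Character polarity is set by the outgroup: the derived state is whichever differs from the outgroup's state, so for C4, C6 the derived state is '0', and for the remaining characters it is '1'.
C1 (derived state '1') is shared by Taxon 5 and Taxon 7 — a synapomorphy uniting that clade.
C2: derived state '1' in Taxon 5, Taxon 6, and Taxon 7 only — synapomorphy for {Taxon 5, Taxon 6, Taxon 7}.
C3 groups Taxon 2 and Taxon 5, which is incompatible with the clades supported by the remaining characters; treating it as convergent (homoplasy) costs fewer steps than any alternative tree.
C4 (derived state '0') is shared by all ingroup taxa — unites the whole ingroup.
Only Taxon 1, Taxon 2, and Taxon 9 show the derived state '1' for C5, supporting them as a clade.
C6 (derived state '0') is shared by Taxon 1 and Taxon 9 — a synapomorphy uniting that clade.
C7: derived state '1' in Taxon 7 only — an autapomorphy, so it tells us nothing about relationships among taxa.
Most parsimonious ingroup topology: (((Taxon 7,Taxon 5),Taxon 6),((Taxon 1,Taxon 9),Taxon 2)).
Changes per character on this tree: C1: 1; C2: 1; C3: 2; C4: 1; C5: 1; C6: 1; C7: 1.
Total = 8.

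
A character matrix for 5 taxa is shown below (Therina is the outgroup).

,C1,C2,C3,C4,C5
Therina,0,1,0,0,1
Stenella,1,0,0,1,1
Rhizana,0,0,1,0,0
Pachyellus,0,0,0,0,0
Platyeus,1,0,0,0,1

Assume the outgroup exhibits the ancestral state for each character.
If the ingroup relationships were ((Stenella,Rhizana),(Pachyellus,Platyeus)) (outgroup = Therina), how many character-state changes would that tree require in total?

Map each character onto ((Stenella,Rhizana),(Pachyellus,Platyeus)) (rooted by Therina) and count the minimum state changes it requires (Fitch parsimony):
C1: 2; C2: 1; C3: 1; C4: 1; C5: 2.
Total tree length = 7.

7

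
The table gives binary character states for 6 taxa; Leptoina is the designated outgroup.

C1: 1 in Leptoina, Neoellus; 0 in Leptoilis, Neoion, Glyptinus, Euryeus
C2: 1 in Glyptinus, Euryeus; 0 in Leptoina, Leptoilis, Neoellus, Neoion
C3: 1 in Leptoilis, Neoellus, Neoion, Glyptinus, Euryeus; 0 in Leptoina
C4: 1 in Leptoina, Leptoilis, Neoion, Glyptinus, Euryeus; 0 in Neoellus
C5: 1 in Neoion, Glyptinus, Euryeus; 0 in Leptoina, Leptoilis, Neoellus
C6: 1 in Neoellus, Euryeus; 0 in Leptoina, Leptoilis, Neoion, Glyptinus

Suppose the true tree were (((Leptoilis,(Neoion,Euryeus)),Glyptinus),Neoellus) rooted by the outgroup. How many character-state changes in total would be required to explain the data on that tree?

9

Map each character onto (((Leptoilis,(Neoion,Euryeus)),Glyptinus),Neoellus) (rooted by Leptoina) and count the minimum state changes it requires (Fitch parsimony):
C1: 1; C2: 2; C3: 1; C4: 1; C5: 2; C6: 2.
Total tree length = 9.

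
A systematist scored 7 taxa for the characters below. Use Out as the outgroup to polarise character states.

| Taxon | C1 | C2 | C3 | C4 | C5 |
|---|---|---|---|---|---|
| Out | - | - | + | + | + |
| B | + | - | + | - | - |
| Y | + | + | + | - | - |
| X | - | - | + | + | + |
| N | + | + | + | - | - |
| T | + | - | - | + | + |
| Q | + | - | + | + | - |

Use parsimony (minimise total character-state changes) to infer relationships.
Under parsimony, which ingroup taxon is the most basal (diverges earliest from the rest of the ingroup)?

X

Character polarity is set by the outgroup: the derived state is whichever differs from the outgroup's state, so for C3, C4, C5 the derived state is '-', and for the remaining characters it is '+'.
C1: derived state '+' in B, N, Q, T, and Y only — synapomorphy for {B, N, Q, T, Y}.
Only N and Y show the derived state '+' for C2, supporting them as a clade.
C3 (derived state '-') is unique to T (autapomorphy; uninformative for grouping).
C4 (derived state '-') is shared by B, N, and Y — a synapomorphy uniting that clade.
C5 (derived state '-') is shared by B, N, Q, and Y — a synapomorphy uniting that clade.
Most parsimonious ingroup topology: ((((B,(Y,N)),Q),T),X).
X is sister to the clade containing all other ingroup taxa, so it is the earliest-diverging (most basal) ingroup lineage.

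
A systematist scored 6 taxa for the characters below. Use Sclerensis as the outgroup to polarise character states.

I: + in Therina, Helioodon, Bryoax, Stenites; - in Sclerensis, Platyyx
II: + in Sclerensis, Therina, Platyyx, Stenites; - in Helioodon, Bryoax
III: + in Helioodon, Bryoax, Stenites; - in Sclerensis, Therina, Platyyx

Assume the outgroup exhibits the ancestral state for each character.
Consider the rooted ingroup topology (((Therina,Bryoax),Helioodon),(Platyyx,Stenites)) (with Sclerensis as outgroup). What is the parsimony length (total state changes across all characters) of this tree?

7

Map each character onto (((Therina,Bryoax),Helioodon),(Platyyx,Stenites)) (rooted by Sclerensis) and count the minimum state changes it requires (Fitch parsimony):
I: 2; II: 2; III: 3.
Total tree length = 7.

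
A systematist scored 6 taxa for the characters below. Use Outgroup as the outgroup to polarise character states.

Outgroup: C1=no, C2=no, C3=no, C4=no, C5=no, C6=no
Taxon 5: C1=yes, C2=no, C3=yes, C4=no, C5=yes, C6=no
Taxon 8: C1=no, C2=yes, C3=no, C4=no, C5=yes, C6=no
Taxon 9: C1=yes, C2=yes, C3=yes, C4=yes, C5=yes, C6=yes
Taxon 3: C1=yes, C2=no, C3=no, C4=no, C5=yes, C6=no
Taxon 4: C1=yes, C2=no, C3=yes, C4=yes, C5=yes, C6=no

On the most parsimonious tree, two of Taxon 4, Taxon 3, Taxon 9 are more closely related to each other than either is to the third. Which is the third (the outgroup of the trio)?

Taxon 3

The outgroup has state 'no' for every character, so 'yes' is the derived state throughout.
Only Taxon 3, Taxon 4, Taxon 5, and Taxon 9 show the derived state 'yes' for C1, supporting them as a clade.
C2 (state 'yes') occurs in Taxon 8 and Taxon 9 but conflicts with the nesting implied by the other characters — most parsimoniously interpreted as homoplasy.
C3: derived state 'yes' in Taxon 4, Taxon 5, and Taxon 9 only — synapomorphy for {Taxon 4, Taxon 5, Taxon 9}.
C4: derived state 'yes' in Taxon 4 and Taxon 9 only — synapomorphy for {Taxon 4, Taxon 9}.
All ingroup taxa share the derived state 'yes' for C5; it defines the ingroup but does not resolve relationships within it.
C6: derived state 'yes' in Taxon 9 only — an autapomorphy, so it tells us nothing about relationships among taxa.
Most parsimonious ingroup topology: (((Taxon 5,(Taxon 9,Taxon 4)),Taxon 3),Taxon 8).
Taxon 9 and Taxon 4 share a more recent common ancestor with each other than either does with Taxon 3, so Taxon 3 is the least closely related of the three.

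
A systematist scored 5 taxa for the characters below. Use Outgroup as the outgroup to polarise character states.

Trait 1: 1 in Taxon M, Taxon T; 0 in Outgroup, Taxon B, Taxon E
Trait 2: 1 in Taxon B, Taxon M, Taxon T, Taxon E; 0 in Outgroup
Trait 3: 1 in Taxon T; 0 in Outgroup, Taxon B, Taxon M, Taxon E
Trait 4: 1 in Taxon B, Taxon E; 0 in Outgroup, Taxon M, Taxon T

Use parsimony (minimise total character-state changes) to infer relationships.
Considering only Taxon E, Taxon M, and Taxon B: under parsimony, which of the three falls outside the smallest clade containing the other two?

Taxon M

The outgroup has state '0' for every character, so '1' is the derived state throughout.
Only Taxon M and Taxon T show the derived state '1' for Trait 1, supporting them as a clade.
All ingroup taxa share the derived state '1' for Trait 2; it defines the ingroup but does not resolve relationships within it.
Trait 3: derived state '1' in Taxon T only — an autapomorphy, so it tells us nothing about relationships among taxa.
Only Taxon B and Taxon E show the derived state '1' for Trait 4, supporting them as a clade.
Most parsimonious ingroup topology: ((Taxon B,Taxon E),(Taxon M,Taxon T)).
Taxon E and Taxon B share a more recent common ancestor with each other than either does with Taxon M, so Taxon M is the least closely related of the three.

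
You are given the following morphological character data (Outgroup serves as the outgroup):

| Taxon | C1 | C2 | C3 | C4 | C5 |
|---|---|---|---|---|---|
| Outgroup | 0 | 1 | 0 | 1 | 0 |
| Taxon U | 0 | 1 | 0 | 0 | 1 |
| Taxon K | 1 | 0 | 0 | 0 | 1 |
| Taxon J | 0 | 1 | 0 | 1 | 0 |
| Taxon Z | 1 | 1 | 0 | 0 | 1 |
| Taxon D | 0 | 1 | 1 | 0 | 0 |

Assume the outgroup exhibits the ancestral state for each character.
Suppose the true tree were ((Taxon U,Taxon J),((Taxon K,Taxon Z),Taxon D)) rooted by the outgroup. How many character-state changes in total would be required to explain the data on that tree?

7

Map each character onto ((Taxon U,Taxon J),((Taxon K,Taxon Z),Taxon D)) (rooted by Outgroup) and count the minimum state changes it requires (Fitch parsimony):
C1: 1; C2: 1; C3: 1; C4: 2; C5: 2.
Total tree length = 7.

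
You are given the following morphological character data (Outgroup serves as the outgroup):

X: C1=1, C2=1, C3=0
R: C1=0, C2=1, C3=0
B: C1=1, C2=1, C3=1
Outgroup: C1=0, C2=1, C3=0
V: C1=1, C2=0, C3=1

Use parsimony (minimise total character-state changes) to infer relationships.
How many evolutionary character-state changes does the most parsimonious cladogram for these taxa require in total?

3

Character polarity is set by the outgroup: the derived state is whichever differs from the outgroup's state, so for C2 the derived state is '0', and for the remaining characters it is '1'.
C1: derived state '1' in B, V, and X only — synapomorphy for {B, V, X}.
C2 (derived state '0') is unique to V (autapomorphy; uninformative for grouping).
C3: derived state '1' in B and V only — synapomorphy for {B, V}.
Most parsimonious ingroup topology: (((V,B),X),R).
Changes per character on this tree: C1: 1; C2: 1; C3: 1.
Total = 3.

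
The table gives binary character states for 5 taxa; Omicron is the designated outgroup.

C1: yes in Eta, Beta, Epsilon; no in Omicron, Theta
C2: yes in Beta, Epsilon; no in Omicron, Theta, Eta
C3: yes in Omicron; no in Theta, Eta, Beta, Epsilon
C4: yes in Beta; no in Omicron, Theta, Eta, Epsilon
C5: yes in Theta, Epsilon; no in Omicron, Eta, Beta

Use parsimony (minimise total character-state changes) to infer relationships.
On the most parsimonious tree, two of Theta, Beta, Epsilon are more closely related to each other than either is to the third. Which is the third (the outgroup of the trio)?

Theta

Character polarity is set by the outgroup: the derived state is whichever differs from the outgroup's state, so for C3 the derived state is 'no', and for the remaining characters it is 'yes'.
C1: derived state 'yes' in Beta, Epsilon, and Eta only — synapomorphy for {Beta, Epsilon, Eta}.
C2 (derived state 'yes') is shared by Beta and Epsilon — a synapomorphy uniting that clade.
C3 (derived state 'no') is shared by all ingroup taxa — unites the whole ingroup.
C4 (derived state 'yes') is unique to Beta (autapomorphy; uninformative for grouping).
C5 groups Epsilon and Theta, which is incompatible with the clades supported by the remaining characters; treating it as convergent (homoplasy) costs fewer steps than any alternative tree.
Most parsimonious ingroup topology: (Theta,(Eta,(Beta,Epsilon))).
Epsilon and Beta share a more recent common ancestor with each other than either does with Theta, so Theta is the least closely related of the three.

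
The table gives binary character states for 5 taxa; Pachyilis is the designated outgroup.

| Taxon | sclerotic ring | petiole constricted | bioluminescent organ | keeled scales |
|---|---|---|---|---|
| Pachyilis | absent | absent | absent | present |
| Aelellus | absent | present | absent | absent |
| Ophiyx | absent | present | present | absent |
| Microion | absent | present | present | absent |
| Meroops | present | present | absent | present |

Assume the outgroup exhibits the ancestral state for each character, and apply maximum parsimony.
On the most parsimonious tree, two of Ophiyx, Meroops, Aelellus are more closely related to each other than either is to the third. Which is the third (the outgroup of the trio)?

Meroops

Character polarity is set by the outgroup: the derived state is whichever differs from the outgroup's state, so for keeled scales the derived state is 'absent', and for the remaining characters it is 'present'.
sclerotic ring (derived state 'present') is unique to Meroops (autapomorphy; uninformative for grouping).
All ingroup taxa share the derived state 'present' for petiole constricted; it defines the ingroup but does not resolve relationships within it.
bioluminescent organ (derived state 'present') is shared by Microion and Ophiyx — a synapomorphy uniting that clade.
Only Aelellus, Microion, and Ophiyx show the derived state 'absent' for keeled scales, supporting them as a clade.
Most parsimonious ingroup topology: ((Aelellus,(Ophiyx,Microion)),Meroops).
Aelellus and Ophiyx share a more recent common ancestor with each other than either does with Meroops, so Meroops is the least closely related of the three.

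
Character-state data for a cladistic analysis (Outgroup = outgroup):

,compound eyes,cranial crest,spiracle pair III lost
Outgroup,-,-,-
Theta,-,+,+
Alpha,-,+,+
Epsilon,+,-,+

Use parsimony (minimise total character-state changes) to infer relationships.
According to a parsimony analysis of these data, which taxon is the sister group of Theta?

The outgroup has state '-' for every character, so '+' is the derived state throughout.
compound eyes: derived state '+' in Epsilon only — an autapomorphy, so it tells us nothing about relationships among taxa.
cranial crest (derived state '+') is shared by Alpha and Theta — a synapomorphy uniting that clade.
spiracle pair III lost (derived state '+') is shared by all ingroup taxa — unites the whole ingroup.
Most parsimonious ingroup topology: ((Theta,Alpha),Epsilon).
Theta and Alpha form a cherry on this tree, so they are sister taxa.

Alpha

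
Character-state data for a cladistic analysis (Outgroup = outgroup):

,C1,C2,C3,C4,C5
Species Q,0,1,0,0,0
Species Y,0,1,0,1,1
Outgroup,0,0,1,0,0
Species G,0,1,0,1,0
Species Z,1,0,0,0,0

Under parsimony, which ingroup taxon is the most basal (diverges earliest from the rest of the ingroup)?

Species Z

Character polarity is set by the outgroup: the derived state is whichever differs from the outgroup's state, so for C3 the derived state is '0', and for the remaining characters it is '1'.
C1: derived state '1' in Species Z only — an autapomorphy, so it tells us nothing about relationships among taxa.
C2: derived state '1' in Species G, Species Q, and Species Y only — synapomorphy for {Species G, Species Q, Species Y}.
All ingroup taxa share the derived state '0' for C3; it defines the ingroup but does not resolve relationships within it.
C4: derived state '1' in Species G and Species Y only — synapomorphy for {Species G, Species Y}.
C5: derived state '1' in Species Y only — an autapomorphy, so it tells us nothing about relationships among taxa.
Most parsimonious ingroup topology: (((Species G,Species Y),Species Q),Species Z).
Species Z is sister to the clade containing all other ingroup taxa, so it is the earliest-diverging (most basal) ingroup lineage.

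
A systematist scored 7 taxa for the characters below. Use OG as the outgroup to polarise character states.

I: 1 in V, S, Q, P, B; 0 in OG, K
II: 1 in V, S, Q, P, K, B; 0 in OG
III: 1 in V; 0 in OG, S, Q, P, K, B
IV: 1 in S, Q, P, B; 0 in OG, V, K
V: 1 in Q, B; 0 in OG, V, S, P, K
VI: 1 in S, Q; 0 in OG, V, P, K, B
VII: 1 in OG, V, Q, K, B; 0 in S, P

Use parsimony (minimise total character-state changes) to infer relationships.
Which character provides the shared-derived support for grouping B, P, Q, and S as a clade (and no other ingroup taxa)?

Character polarity is set by the outgroup: the derived state is whichever differs from the outgroup's state, so for VII the derived state is '0', and for the remaining characters it is '1'.
I: derived state '1' in B, P, Q, S, and V only — synapomorphy for {B, P, Q, S, V}.
All ingroup taxa share the derived state '1' for II; it defines the ingroup but does not resolve relationships within it.
III: derived state '1' in V only — an autapomorphy, so it tells us nothing about relationships among taxa.
IV: derived state '1' in B, P, Q, and S only — synapomorphy for {B, P, Q, S}.
Only B and Q show the derived state '1' for V, supporting them as a clade.
VI (state '1') occurs in Q and S but conflicts with the nesting implied by the other characters — most parsimoniously interpreted as homoplasy.
Only P and S show the derived state '0' for VII, supporting them as a clade.
Most parsimonious ingroup topology: ((V,((S,P),(Q,B))),K).
The clade {B, P, Q, S} is supported by IV: its derived state '1' occurs in exactly those taxa and in no other taxon (including the outgroup).

IV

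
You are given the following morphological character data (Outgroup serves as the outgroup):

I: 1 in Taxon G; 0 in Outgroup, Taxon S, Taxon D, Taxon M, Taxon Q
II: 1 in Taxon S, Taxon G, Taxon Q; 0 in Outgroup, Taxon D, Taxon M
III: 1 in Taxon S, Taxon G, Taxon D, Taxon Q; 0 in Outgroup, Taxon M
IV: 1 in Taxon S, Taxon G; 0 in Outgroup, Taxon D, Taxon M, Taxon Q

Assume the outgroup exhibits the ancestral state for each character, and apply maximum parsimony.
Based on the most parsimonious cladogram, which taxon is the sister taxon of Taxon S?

Taxon G

The outgroup has state '0' for every character, so '1' is the derived state throughout.
I (derived state '1') is unique to Taxon G (autapomorphy; uninformative for grouping).
Only Taxon G, Taxon Q, and Taxon S show the derived state '1' for II, supporting them as a clade.
Only Taxon D, Taxon G, Taxon Q, and Taxon S show the derived state '1' for III, supporting them as a clade.
Only Taxon G and Taxon S show the derived state '1' for IV, supporting them as a clade.
Most parsimonious ingroup topology: ((((Taxon S,Taxon G),Taxon Q),Taxon D),Taxon M).
Taxon S and Taxon G form a cherry on this tree, so they are sister taxa.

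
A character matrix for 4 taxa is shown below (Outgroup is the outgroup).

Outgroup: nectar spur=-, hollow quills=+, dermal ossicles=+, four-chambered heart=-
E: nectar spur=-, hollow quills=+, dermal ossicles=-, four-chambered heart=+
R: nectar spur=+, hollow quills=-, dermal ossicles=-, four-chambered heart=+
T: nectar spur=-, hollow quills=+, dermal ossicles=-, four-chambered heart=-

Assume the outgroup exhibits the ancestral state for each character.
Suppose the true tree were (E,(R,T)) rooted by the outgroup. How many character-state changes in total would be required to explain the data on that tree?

Map each character onto (E,(R,T)) (rooted by Outgroup) and count the minimum state changes it requires (Fitch parsimony):
nectar spur: 1; hollow quills: 1; dermal ossicles: 1; four-chambered heart: 2.
Total tree length = 5.

5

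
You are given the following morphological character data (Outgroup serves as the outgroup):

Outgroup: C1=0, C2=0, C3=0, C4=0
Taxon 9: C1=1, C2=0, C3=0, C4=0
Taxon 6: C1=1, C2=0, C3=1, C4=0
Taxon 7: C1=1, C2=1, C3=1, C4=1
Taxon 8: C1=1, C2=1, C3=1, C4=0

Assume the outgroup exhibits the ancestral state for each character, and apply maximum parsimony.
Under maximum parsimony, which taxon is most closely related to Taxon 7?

Taxon 8

The outgroup has state '0' for every character, so '1' is the derived state throughout.
All ingroup taxa share the derived state '1' for C1; it defines the ingroup but does not resolve relationships within it.
C2 (derived state '1') is shared by Taxon 7 and Taxon 8 — a synapomorphy uniting that clade.
Only Taxon 6, Taxon 7, and Taxon 8 show the derived state '1' for C3, supporting them as a clade.
C4: derived state '1' in Taxon 7 only — an autapomorphy, so it tells us nothing about relationships among taxa.
Most parsimonious ingroup topology: (Taxon 9,(Taxon 6,(Taxon 7,Taxon 8))).
Taxon 7 and Taxon 8 form a cherry on this tree, so they are sister taxa.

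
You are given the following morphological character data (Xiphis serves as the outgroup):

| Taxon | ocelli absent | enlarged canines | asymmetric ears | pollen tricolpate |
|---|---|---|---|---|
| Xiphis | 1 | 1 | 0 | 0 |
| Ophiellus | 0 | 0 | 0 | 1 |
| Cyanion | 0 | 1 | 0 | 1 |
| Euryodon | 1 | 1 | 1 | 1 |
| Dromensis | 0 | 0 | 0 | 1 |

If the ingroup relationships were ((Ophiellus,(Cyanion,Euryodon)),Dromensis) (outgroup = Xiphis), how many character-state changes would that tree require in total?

Map each character onto ((Ophiellus,(Cyanion,Euryodon)),Dromensis) (rooted by Xiphis) and count the minimum state changes it requires (Fitch parsimony):
ocelli absent: 2; enlarged canines: 2; asymmetric ears: 1; pollen tricolpate: 1.
Total tree length = 6.

6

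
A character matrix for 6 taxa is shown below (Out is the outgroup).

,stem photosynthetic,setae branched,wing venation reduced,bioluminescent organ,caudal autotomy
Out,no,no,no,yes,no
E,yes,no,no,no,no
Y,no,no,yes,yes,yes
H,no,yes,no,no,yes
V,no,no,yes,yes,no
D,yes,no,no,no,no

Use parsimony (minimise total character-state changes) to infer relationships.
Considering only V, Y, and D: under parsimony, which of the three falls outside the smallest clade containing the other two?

D

Character polarity is set by the outgroup: the derived state is whichever differs from the outgroup's state, so for bioluminescent organ the derived state is 'no', and for the remaining characters it is 'yes'.
Only D and E show the derived state 'yes' for stem photosynthetic, supporting them as a clade.
setae branched (derived state 'yes') is unique to H (autapomorphy; uninformative for grouping).
Only V and Y show the derived state 'yes' for wing venation reduced, supporting them as a clade.
bioluminescent organ (derived state 'no') is shared by D, E, and H — a synapomorphy uniting that clade.
caudal autotomy groups H and Y, which is incompatible with the clades supported by the remaining characters; treating it as convergent (homoplasy) costs fewer steps than any alternative tree.
Most parsimonious ingroup topology: (((E,D),H),(Y,V)).
Y and V share a more recent common ancestor with each other than either does with D, so D is the least closely related of the three.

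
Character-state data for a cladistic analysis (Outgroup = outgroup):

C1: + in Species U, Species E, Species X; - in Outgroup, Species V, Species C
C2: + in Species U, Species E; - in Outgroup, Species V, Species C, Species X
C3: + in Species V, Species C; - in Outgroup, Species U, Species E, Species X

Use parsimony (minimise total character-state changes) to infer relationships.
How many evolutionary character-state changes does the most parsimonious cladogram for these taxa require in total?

3

The outgroup has state '-' for every character, so '+' is the derived state throughout.
Only Species E, Species U, and Species X show the derived state '+' for C1, supporting them as a clade.
Only Species E and Species U show the derived state '+' for C2, supporting them as a clade.
C3 (derived state '+') is shared by Species C and Species V — a synapomorphy uniting that clade.
Most parsimonious ingroup topology: (((Species U,Species E),Species X),(Species C,Species V)).
Changes per character on this tree: C1: 1; C2: 1; C3: 1.
Total = 3.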